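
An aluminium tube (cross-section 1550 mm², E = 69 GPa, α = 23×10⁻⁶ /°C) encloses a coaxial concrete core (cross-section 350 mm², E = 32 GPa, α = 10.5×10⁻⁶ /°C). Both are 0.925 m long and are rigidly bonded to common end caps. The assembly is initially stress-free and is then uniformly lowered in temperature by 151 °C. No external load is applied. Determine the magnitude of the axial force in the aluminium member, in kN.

The aluminium has the larger α, so on cooling it would change length more than the concrete if both were free. The rigid plates force a common final length, so the aluminium is put into tension and the concrete into compression, with equal and opposite forces P (no external load).
Compatibility of the two members (thermal + elastic change equal): (α₁ − α₂)ΔT = P·[1/(A₁E₁) + 1/(A₂E₂)].
|α₁ − α₂|·ΔT = 12.5×10⁻⁶ × 151 = 0.001887.
1/(A₁E₁) + 1/(A₂E₂) = 1/(1550×69×10³) + 1/(350×32×10³) = 9.864×10⁻⁸ N⁻¹.
So P = 0.001887 / 9.864×10⁻⁸ = 19.14 kN.

P ≈ 19.1 kN (tensile in the aluminium)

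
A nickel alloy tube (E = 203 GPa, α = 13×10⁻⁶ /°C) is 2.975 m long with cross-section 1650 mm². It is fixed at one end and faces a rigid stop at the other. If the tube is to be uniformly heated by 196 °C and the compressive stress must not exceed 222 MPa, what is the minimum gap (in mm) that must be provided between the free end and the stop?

g ≈ 4.33 mm

With no wall the tube would lengthen by αΔT L = 13×10⁻⁶ × 196 × 2975 = 7.58 mm.
At the allowable stress the elastic shortening the wall may impose is σL/E = 222 × 2975 / (203×10³) = 3.253 mm.
So the gap has to take up the difference, g_min = δ_free − σL/E = 7.58 − 3.253 = 4.327 mm.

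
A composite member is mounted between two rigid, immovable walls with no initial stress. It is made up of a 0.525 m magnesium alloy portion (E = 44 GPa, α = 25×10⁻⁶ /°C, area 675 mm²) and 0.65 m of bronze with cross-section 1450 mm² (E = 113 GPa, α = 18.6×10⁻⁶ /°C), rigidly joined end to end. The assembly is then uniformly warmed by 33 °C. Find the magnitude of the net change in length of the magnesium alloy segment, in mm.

|ΔL| ≈ 0.246 mm

With the walls removed the bar would change length by δ_free = Σ αᵢΔT Lᵢ = 25×10⁻⁶×33×525 + 18.6×10⁻⁶×33×650 = 0.8321 mm.
Since the ends are fixed, an axial force P builds up, equal in every segment, with P · Σ Lᵢ/(AᵢEᵢ) = δ_free.
The series flexibility is Σ Lᵢ/(AᵢEᵢ) = 525/(675×44×10³) + 650/(1450×113×10³) = 2.164×10⁻⁵ mm/N.
So P = 0.8321 / 2.164×10⁻⁵ = 38.44 kN, compressive.
For the magnesium alloy segment, free thermal change = 25×10⁻⁶×33×525 = 0.4331 mm and elastic change from P = 38440×525/(675×44×10³) = 0.6796 mm; these oppose, so the net change is 0.246 mm (segment shortens).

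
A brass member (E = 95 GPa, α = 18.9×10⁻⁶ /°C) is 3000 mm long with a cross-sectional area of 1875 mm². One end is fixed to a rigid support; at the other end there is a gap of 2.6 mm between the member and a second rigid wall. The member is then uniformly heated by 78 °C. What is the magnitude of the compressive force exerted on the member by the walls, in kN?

Free thermal elongation = αΔT L = 18.9×10⁻⁶ × 78 × 3000 = 4.423 mm.
The gap closes (δ_free > 2.6 mm) and the wall then resists a further 4.423 − 2.6 = 1.823 mm of expansion.
Compatibility: PL/(AE) = 1.823 mm, so σ = P/A = E × (1.823/3000) = 57.72 MPa.
P = σA = 57.72 × 1875 = 108.2 kN.

P ≈ 108 kN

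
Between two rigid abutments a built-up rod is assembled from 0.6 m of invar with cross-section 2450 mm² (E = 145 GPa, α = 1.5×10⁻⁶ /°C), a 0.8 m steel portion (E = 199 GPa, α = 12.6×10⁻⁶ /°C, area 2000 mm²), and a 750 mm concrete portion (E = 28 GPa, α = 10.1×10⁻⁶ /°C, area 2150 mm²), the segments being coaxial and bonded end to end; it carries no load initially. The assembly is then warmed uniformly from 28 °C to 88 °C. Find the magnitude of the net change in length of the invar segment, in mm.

With the walls removed the bar would change length by δ_free = Σ αᵢΔT Lᵢ = 1.5×10⁻⁶×60×600 + 12.6×10⁻⁶×60×800 + 10.1×10⁻⁶×60×750 = 1.113 mm.
The walls prevent any net length change, so an axial force P (same in every segment) develops. Compatibility: P · Σ Lᵢ/(AᵢEᵢ) = δ_free.
Σ Lᵢ/(AᵢEᵢ) = 600/(2450×145×10³) + 800/(2000×199×10³) + 750/(2150×28×10³) = 1.616×10⁻⁵ mm/N.
So P = 1.113 / 1.616×10⁻⁵ = 68.9 kN, compressive.
For the invar segment, free thermal change = 1.5×10⁻⁶×60×600 = 0.054 mm and elastic change from P = 68900×600/(2450×145×10³) = 0.1164 mm; these oppose, so the net change is 0.0624 mm (segment shortens).

|ΔL| ≈ 0.0624 mm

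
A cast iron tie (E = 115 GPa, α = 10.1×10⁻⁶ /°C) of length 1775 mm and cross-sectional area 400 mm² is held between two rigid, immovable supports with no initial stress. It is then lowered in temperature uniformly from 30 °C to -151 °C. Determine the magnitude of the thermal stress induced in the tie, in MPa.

σ ≈ 210 MPa (tensile)

The supports are rigid, so the total axial strain is zero. The restrained thermal strain is ε = αΔT = 10.1×10⁻⁶ × 181 = 1828.1×10⁻⁶.
σ = EαΔT = 115×10³ × 10.1×10⁻⁶ × 181 = 210.2 MPa (tensile; the tie is trying to contract).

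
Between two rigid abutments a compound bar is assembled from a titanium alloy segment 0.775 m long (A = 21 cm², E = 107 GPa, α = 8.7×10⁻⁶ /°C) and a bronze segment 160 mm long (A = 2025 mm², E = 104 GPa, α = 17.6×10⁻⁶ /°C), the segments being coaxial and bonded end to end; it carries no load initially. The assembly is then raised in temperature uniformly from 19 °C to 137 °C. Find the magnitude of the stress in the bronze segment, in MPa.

If the supports were absent, the total length change would be Σ αᵢΔT Lᵢ = 8.7×10⁻⁶×118×775 + 17.6×10⁻⁶×118×160 = 1.128 mm.
Since the ends are fixed, an axial force P builds up, equal in every segment, with P · Σ Lᵢ/(AᵢEᵢ) = δ_free.
Σ Lᵢ/(AᵢEᵢ) = 775/(2100×107×10³) + 160/(2025×104×10³) = 4.209×10⁻⁶ mm/N.
So P = 1.128 / 4.209×10⁻⁶ = 268 kN, compressive.
σ_{bronze} = P / A = 268000 / 2025 = 132.3 MPa.

σ ≈ 132 MPa (compressive)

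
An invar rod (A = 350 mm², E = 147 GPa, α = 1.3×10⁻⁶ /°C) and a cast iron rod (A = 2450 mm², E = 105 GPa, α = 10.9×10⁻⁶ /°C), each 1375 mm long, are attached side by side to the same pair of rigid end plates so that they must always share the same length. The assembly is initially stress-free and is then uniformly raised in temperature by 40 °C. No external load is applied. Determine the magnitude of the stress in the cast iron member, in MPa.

Both members must finish at the same length. With the larger α, the cast iron tends to over-expand; the plates restrain it, putting the cast iron in compression and the invar in tension. With no external load the two internal forces are equal and opposite, magnitude P.
Equating the net (thermal + elastic) strains gives |α₁ − α₂|·ΔT = P·[1/(A₁E₁) + 1/(A₂E₂)].
|α₁ − α₂|·ΔT = 9.6×10⁻⁶ × 40 = 0.000384.
1/(A₁E₁) + 1/(A₂E₂) = 1/(350×147×10³) + 1/(2450×105×10³) = 2.332×10⁻⁸ N⁻¹.
P = 0.000384 / 2.332×10⁻⁸ = 16460 N = 16.46 kN.
σ_{cast iron} = P/A₂ = 16460/2450 = 6.72 MPa, compressive.

σ ≈ 6.72 MPa (compressive)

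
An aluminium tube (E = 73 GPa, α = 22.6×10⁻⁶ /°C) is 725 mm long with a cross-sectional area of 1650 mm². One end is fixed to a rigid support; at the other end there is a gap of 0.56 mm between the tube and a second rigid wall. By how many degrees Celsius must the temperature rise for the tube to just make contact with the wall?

Contact occurs when the free expansion equals the gap: αΔT L = 0.56 mm.
ΔT = 0.56 / (22.6×10⁻⁶ × 725) = 34.18 °C.

ΔT ≈ 34.2 °C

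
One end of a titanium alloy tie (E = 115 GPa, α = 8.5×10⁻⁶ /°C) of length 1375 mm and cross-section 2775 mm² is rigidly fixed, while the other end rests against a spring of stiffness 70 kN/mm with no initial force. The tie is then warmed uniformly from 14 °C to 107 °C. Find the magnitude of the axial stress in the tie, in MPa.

Free thermal expansion: δ_free = αΔT L = 8.5×10⁻⁶ × 93 × 1375 = 1.087 mm.
Let P be the compressive force at the spring. The tie shortens elastically by PL/(AE) and the spring compresses by P/k; together these equal δ_free.
So P = δ_free / [L/(AE) + 1/k] = 1.087 / [ 1375/(2775×115×10³) + 1/(70×10³) ].
P = 1.087 / 1.859×10⁻⁵ = 58460 N.
σ = P/A = 58460/2775 = 21.06 MPa.

σ ≈ 21.1 MPa (compressive)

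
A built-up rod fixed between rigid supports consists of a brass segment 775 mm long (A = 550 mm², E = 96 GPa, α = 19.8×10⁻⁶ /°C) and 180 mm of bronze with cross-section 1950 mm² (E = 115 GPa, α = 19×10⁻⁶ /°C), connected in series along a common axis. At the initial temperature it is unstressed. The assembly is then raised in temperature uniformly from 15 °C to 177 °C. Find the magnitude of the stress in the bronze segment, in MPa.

If the supports were absent, the total length change would be Σ αᵢΔT Lᵢ = 19.8×10⁻⁶×162×775 + 19×10⁻⁶×162×180 = 3.04 mm.
Since the ends are fixed, an axial force P builds up, equal in every segment, with P · Σ Lᵢ/(AᵢEᵢ) = δ_free.
Σ Lᵢ/(AᵢEᵢ) = 775/(550×96×10³) + 180/(1950×115×10³) = 1.548×10⁻⁵ mm/N.
Hence P = δ_free / Σ(L/AE) = 3.04/1.548×10⁻⁵ = 196.4 kN (compressive).
σ_{bronze} = P / A = 196400 / 1950 = 100.7 MPa.

σ ≈ 101 MPa (compressive)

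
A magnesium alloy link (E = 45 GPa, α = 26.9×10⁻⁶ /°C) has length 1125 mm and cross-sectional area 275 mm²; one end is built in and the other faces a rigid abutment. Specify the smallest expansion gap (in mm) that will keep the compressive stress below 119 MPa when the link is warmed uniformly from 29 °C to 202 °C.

g ≈ 2.26 mm

With no wall the link would lengthen by αΔT L = 26.9×10⁻⁶ × 173 × 1125 = 5.235 mm.
A stress of 119 MPa corresponds to the wall pushing the link back by σL/E = 119×1125/(45×10³) = 2.975 mm.
The gap must absorb the remainder: g_min = 5.235 − 2.975 = 2.26 mm.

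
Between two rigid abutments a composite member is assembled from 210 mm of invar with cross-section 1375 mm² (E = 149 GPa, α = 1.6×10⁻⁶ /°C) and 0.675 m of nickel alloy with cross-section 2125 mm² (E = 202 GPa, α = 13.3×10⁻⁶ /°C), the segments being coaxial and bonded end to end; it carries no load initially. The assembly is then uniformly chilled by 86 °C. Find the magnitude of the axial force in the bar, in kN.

With the walls removed the bar would change length by δ_free = Σ αᵢΔT Lᵢ = 1.6×10⁻⁶×86×210 + 13.3×10⁻⁶×86×675 = 0.801 mm.
The walls prevent any net length change, so an axial force P (same in every segment) develops. Compatibility: P · Σ Lᵢ/(AᵢEᵢ) = δ_free.
Σ Lᵢ/(AᵢEᵢ) = 210/(1375×149×10³) + 675/(2125×202×10³) = 2.598×10⁻⁶ mm/N.
P = 0.801 / 2.598×10⁻⁶ = 308400 N = 308.4 kN, tensile.

P ≈ 308 kN (tensile)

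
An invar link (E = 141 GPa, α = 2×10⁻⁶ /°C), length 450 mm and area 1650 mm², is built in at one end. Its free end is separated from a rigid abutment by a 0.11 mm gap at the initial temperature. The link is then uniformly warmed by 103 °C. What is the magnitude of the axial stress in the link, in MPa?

Unrestrained expansion: δ_free = αΔT L = 2×10⁻⁶ × 103 × 450 = 0.0927 mm.
Since δ_free = 0.0927 mm is less than the 0.11 mm gap, the link never touches the wall. No axial force develops.

σ ≈ 0 MPa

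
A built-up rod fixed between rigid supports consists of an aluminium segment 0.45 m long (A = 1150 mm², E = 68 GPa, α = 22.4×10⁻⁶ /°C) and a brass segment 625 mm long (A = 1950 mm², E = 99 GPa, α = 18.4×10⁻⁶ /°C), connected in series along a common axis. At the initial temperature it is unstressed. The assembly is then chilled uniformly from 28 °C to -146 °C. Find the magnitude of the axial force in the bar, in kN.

If the supports were absent, the total length change would be Σ αᵢΔT Lᵢ = 22.4×10⁻⁶×174×450 + 18.4×10⁻⁶×174×625 = 3.755 mm.
Since the ends are fixed, an axial force P builds up, equal in every segment, with P · Σ Lᵢ/(AᵢEᵢ) = δ_free.
The series flexibility is Σ Lᵢ/(AᵢEᵢ) = 450/(1150×68×10³) + 625/(1950×99×10³) = 8.992×10⁻⁶ mm/N.
P = 3.755 / 8.992×10⁻⁶ = 417600 N = 417.6 kN, tensile.

P ≈ 418 kN (tensile)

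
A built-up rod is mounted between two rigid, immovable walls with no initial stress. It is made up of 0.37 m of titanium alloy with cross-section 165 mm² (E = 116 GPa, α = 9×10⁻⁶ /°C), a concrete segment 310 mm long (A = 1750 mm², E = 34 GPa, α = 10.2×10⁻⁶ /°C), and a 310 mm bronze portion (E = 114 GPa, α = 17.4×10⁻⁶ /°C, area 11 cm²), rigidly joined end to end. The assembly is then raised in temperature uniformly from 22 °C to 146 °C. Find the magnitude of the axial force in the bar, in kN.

P ≈ 54.6 kN (compressive)

Free thermal expansion of the whole bar: Σ αᵢΔT Lᵢ = 9×10⁻⁶×124×370 + 10.2×10⁻⁶×124×310 + 17.4×10⁻⁶×124×310 = 1.474 mm.
The walls prevent any net length change, so an axial force P (same in every segment) develops. Compatibility: P · Σ Lᵢ/(AᵢEᵢ) = δ_free.
The series flexibility is Σ Lᵢ/(AᵢEᵢ) = 370/(165×116×10³) + 310/(1750×34×10³) + 310/(1100×114×10³) = 2.701×10⁻⁵ mm/N.
Hence P = δ_free / Σ(L/AE) = 1.474/2.701×10⁻⁵ = 54.56 kN (compressive).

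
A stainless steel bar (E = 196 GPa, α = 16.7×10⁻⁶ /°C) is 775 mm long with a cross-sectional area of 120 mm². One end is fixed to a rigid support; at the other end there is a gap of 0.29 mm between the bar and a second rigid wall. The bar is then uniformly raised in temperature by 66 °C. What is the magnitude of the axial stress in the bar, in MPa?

σ ≈ 143 MPa (compressive)

If the wall were absent the bar would grow by αΔT L = 16.7×10⁻⁶ × 66 × 775 = 0.8542 mm.
This exceeds the 0.29 mm gap, so the wall pushes back. The portion of expansion that must be recovered elastically is δ_free − gap = 0.8542 − 0.29 = 0.5642 mm.
Compatibility: PL/(AE) = 0.5642 mm, so σ = P/A = E × (0.5642/775) = 142.7 MPa.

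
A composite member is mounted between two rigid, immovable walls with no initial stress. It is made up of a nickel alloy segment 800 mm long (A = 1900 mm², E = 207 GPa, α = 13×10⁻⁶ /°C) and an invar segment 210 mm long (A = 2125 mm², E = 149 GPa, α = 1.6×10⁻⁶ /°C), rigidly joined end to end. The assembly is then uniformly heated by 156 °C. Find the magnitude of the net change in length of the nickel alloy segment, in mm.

With the walls removed the bar would change length by δ_free = Σ αᵢΔT Lᵢ = 13×10⁻⁶×156×800 + 1.6×10⁻⁶×156×210 = 1.675 mm.
The rigid supports impose zero overall length change; the single axial force P common to all segments must satisfy P Σ Lᵢ/(AᵢEᵢ) = δ_free.
Σ Lᵢ/(AᵢEᵢ) = 800/(1900×207×10³) + 210/(2125×149×10³) = 2.697×10⁻⁶ mm/N.
So P = 1.675 / 2.697×10⁻⁶ = 620.9 kN, compressive.
For the nickel alloy segment, free thermal change = 13×10⁻⁶×156×800 = 1.622 mm and elastic change from P = 620900×800/(1900×207×10³) = 1.263 mm; these oppose, so the net change is 0.359 mm (segment lengthens).

|ΔL| ≈ 0.359 mm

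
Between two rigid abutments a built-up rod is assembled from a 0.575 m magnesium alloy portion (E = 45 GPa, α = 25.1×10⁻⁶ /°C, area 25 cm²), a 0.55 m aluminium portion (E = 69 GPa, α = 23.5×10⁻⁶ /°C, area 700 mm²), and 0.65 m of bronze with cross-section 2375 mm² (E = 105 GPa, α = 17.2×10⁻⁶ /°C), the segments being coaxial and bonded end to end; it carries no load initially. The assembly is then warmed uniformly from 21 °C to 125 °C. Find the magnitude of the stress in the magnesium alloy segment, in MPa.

σ ≈ 83.9 MPa (compressive)

Free thermal expansion of the whole bar: Σ αᵢΔT Lᵢ = 25.1×10⁻⁶×104×575 + 23.5×10⁻⁶×104×550 + 17.2×10⁻⁶×104×650 = 4.008 mm.
The walls prevent any net length change, so an axial force P (same in every segment) develops. Compatibility: P · Σ Lᵢ/(AᵢEᵢ) = δ_free.
Σ Lᵢ/(AᵢEᵢ) = 575/(2500×45×10³) + 550/(700×69×10³) + 650/(2375×105×10³) = 1.91×10⁻⁵ mm/N.
P = 4.008 / 1.91×10⁻⁵ = 209800 N = 209.8 kN, compressive.
σ_{magnesium alloy} = P / A = 209800 / 2500 = 83.91 MPa.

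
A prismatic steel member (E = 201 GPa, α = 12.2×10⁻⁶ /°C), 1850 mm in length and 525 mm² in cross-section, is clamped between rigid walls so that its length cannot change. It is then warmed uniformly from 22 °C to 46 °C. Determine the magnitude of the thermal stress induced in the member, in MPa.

Because both ends are immovable the net strain is zero, and the suppressed thermal strain is αΔT = 12.2×10⁻⁶ × 24 = 292.8×10⁻⁶.
The stress required to suppress this strain is σ = Eε = 201×10³ × 292.8×10⁻⁶ = 58.85 MPa, compressive since the member is trying to expand.

σ ≈ 58.9 MPa (compressive)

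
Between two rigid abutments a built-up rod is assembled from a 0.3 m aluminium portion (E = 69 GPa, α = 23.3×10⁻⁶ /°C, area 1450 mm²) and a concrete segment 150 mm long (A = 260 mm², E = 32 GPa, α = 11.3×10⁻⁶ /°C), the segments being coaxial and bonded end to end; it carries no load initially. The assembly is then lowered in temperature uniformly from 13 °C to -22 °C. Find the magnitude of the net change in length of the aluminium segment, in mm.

Free thermal contraction of the whole bar: Σ αᵢΔT Lᵢ = 23.3×10⁻⁶×35×300 + 11.3×10⁻⁶×35×150 = 0.304 mm.
The rigid supports impose zero overall length change; the single axial force P common to all segments must satisfy P Σ Lᵢ/(AᵢEᵢ) = δ_free.
The series flexibility is Σ Lᵢ/(AᵢEᵢ) = 300/(1450×69×10³) + 150/(260×32×10³) = 2.103×10⁻⁵ mm/N.
Hence P = δ_free / Σ(L/AE) = 0.304/2.103×10⁻⁵ = 14.46 kN (tensile).
For the aluminium segment, free thermal change = 23.3×10⁻⁶×35×300 = 0.2447 mm and elastic change from P = 14460×300/(1450×69×10³) = 0.04335 mm; these oppose, so the net change is 0.201 mm (segment shortens).

|ΔL| ≈ 0.201 mm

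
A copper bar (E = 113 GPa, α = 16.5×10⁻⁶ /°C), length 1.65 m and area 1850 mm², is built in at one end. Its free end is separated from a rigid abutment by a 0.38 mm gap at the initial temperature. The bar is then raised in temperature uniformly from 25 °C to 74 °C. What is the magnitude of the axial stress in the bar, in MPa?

If the wall were absent the bar would grow by αΔT L = 16.5×10⁻⁶ × 49 × 1650 = 1.334 mm.
The gap closes (δ_free > 0.38 mm) and the wall then resists a further 1.334 − 0.38 = 0.954 mm of expansion.
That suppressed elongation corresponds to σ = E·Δ/L = 113×10³ × 0.954/1650 = 65.34 MPa.

σ ≈ 65.3 MPa (compressive)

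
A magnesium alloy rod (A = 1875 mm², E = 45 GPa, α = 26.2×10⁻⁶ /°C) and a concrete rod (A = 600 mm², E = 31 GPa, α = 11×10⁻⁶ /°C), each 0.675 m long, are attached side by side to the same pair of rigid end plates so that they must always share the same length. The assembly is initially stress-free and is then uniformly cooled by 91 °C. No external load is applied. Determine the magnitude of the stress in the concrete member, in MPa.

σ ≈ 35.1 MPa (compressive)

Both members must finish at the same length. With the larger α, the magnesium alloy tends to over-contract; the plates restrain it, putting the magnesium alloy in tension and the concrete in compression. With no external load the two internal forces are equal and opposite, magnitude P.
Compatibility of the two members (thermal + elastic change equal): (α₁ − α₂)ΔT = P·[1/(A₁E₁) + 1/(A₂E₂)].
|α₁ − α₂|·ΔT = 15.2×10⁻⁶ × 91 = 0.001383.
1/(A₁E₁) + 1/(A₂E₂) = 1/(1875×45×10³) + 1/(600×31×10³) = 6.562×10⁻⁸ N⁻¹.
So P = 0.001383 / 6.562×10⁻⁸ = 21.08 kN.
σ_{concrete} = P/A₂ = 21080/600 = 35.13 MPa, compressive.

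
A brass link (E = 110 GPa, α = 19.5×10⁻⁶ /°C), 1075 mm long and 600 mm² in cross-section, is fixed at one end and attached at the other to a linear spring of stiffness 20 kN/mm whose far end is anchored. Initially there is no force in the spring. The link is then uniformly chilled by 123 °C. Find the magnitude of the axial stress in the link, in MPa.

The unrestrained thermal change is αΔT L = 19.5×10⁻⁶ × 123 × 1075 = 2.578 mm.
With a force P in the spring, the elastic change of the link is PL/(AE) and that of the spring is P/k; compatibility requires their sum to equal δ_free.
So P = δ_free / [L/(AE) + 1/k] = 2.578 / [ 1075/(600×110×10³) + 1/(20×10³) ].
P = 2.578 / 6.629×10⁻⁵ = 38900 N.
σ = P/A = 38900/600 = 64.83 MPa.

σ ≈ 64.8 MPa (tensile)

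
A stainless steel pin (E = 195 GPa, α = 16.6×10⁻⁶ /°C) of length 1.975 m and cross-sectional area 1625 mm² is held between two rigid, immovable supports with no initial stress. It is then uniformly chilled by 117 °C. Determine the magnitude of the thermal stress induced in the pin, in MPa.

Because both ends are immovable the net strain is zero, and the suppressed thermal strain is αΔT = 16.6×10⁻⁶ × 117 = 1942.2×10⁻⁶.
σ = EαΔT = 195×10³ × 16.6×10⁻⁶ × 117 = 378.7 MPa (tensile; the pin is trying to contract).

σ ≈ 379 MPa (tensile)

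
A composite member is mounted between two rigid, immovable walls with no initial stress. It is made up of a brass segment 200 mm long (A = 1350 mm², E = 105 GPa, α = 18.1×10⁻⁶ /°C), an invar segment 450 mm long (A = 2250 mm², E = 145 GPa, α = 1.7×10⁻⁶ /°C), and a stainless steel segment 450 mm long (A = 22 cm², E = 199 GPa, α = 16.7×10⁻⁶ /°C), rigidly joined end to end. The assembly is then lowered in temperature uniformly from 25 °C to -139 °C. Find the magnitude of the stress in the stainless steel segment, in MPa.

With the walls removed the bar would change length by δ_free = Σ αᵢΔT Lᵢ = 18.1×10⁻⁶×164×200 + 1.7×10⁻⁶×164×450 + 16.7×10⁻⁶×164×450 = 1.952 mm.
The rigid supports impose zero overall length change; the single axial force P common to all segments must satisfy P Σ Lᵢ/(AᵢEᵢ) = δ_free.
The series flexibility is Σ Lᵢ/(AᵢEᵢ) = 200/(1350×105×10³) + 450/(2250×145×10³) + 450/(2200×199×10³) = 3.818×10⁻⁶ mm/N.
Hence P = δ_free / Σ(L/AE) = 1.952/3.818×10⁻⁶ = 511.1 kN (tensile).
σ_{stainless steel} = P / A = 511100 / 2200 = 232.3 MPa.

σ ≈ 232 MPa (tensile)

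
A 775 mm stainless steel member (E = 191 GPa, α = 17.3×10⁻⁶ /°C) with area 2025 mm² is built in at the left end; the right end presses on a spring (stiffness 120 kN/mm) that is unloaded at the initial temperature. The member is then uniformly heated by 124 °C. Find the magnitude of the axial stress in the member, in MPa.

The unrestrained thermal change is αΔT L = 17.3×10⁻⁶ × 124 × 775 = 1.663 mm.
With a force P in the spring, the elastic change of the member is PL/(AE) and that of the spring is P/k; compatibility requires their sum to equal δ_free.
P [ L/(AE) + 1/k ] = δ_free → P [ 775/(2025×191×10³) + 1/(120×10³) ] = 1.663.
P = 1.663 / 1.034×10⁻⁵ = 160800 N.
σ = P/A = 160800/2025 = 79.42 MPa.

σ ≈ 79.4 MPa (compressive)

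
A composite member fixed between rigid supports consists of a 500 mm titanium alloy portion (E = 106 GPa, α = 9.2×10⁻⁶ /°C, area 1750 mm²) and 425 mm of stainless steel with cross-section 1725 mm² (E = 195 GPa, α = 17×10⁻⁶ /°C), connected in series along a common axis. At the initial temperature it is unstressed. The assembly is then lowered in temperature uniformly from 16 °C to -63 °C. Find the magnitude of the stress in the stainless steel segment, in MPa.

σ ≈ 137 MPa (tensile)

With the walls removed the bar would change length by δ_free = Σ αᵢΔT Lᵢ = 9.2×10⁻⁶×79×500 + 17×10⁻⁶×79×425 = 0.9342 mm.
The rigid supports impose zero overall length change; the single axial force P common to all segments must satisfy P Σ Lᵢ/(AᵢEᵢ) = δ_free.
Σ Lᵢ/(AᵢEᵢ) = 500/(1750×106×10³) + 425/(1725×195×10³) = 3.959×10⁻⁶ mm/N.
Hence P = δ_free / Σ(L/AE) = 0.9342/3.959×10⁻⁶ = 236 kN (tensile).
σ_{stainless steel} = P / A = 236000 / 1725 = 136.8 MPa.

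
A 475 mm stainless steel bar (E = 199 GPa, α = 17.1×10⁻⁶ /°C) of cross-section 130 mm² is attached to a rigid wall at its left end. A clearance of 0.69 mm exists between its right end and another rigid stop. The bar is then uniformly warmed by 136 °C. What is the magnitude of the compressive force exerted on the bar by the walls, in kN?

P ≈ 22.6 kN

Free thermal elongation = αΔT L = 17.1×10⁻⁶ × 136 × 475 = 1.105 mm.
This exceeds the 0.69 mm gap, so the wall pushes back. The portion of expansion that must be recovered elastically is δ_free − gap = 1.105 − 0.69 = 0.4147 mm.
That suppressed elongation corresponds to σ = E·Δ/L = 199×10³ × 0.4147/475 = 173.7 MPa.
Force on the wall = σA = 173.7 × 130 mm² = 22.58 kN.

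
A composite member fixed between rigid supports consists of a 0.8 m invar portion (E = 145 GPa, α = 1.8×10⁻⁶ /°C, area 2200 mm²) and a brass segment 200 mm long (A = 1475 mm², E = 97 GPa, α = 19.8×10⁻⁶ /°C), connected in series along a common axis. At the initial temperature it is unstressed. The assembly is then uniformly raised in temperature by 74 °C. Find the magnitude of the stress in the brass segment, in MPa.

If the supports were absent, the total length change would be Σ αᵢΔT Lᵢ = 1.8×10⁻⁶×74×800 + 19.8×10⁻⁶×74×200 = 0.3996 mm.
The rigid supports impose zero overall length change; the single axial force P common to all segments must satisfy P Σ Lᵢ/(AᵢEᵢ) = δ_free.
The series flexibility is Σ Lᵢ/(AᵢEᵢ) = 800/(2200×145×10³) + 200/(1475×97×10³) = 3.906×10⁻⁶ mm/N.
So P = 0.3996 / 3.906×10⁻⁶ = 102.3 kN, compressive.
σ_{brass} = P / A = 102300 / 1475 = 69.36 MPa.

σ ≈ 69.4 MPa (compressive)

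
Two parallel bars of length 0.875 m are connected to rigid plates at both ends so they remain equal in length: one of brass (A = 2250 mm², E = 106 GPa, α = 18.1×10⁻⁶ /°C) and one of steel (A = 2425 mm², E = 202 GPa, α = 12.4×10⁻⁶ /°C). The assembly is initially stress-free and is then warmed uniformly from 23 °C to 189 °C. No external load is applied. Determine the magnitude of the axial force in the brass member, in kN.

Equilibrium of a rigid end plate with no external load gives equal and opposite internal forces ±P in the two members. Since α_{brass} > α_{steel}, heating drives the brass into compression and the steel into tension.
Compatibility of the two members (thermal + elastic change equal): (α₁ − α₂)ΔT = P·[1/(A₁E₁) + 1/(A₂E₂)].
|α₁ − α₂|·ΔT = 5.7×10⁻⁶ × 166 = 0.0009462.
1/(A₁E₁) + 1/(A₂E₂) = 1/(2250×106×10³) + 1/(2425×202×10³) = 6.234×10⁻⁹ N⁻¹.
So P = 0.0009462 / 6.234×10⁻⁹ = 151.8 kN.

P ≈ 152 kN (compressive in the brass)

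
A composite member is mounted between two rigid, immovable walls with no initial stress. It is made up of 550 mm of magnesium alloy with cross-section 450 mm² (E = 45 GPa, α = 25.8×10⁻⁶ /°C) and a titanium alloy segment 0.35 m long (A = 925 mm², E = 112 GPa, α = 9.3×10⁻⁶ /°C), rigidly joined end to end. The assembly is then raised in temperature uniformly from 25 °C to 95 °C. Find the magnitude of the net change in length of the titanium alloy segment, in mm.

|ΔL| ≈ 0.0928 mm

Free thermal expansion of the whole bar: Σ αᵢΔT Lᵢ = 25.8×10⁻⁶×70×550 + 9.3×10⁻⁶×70×350 = 1.221 mm.
The walls prevent any net length change, so an axial force P (same in every segment) develops. Compatibility: P · Σ Lᵢ/(AᵢEᵢ) = δ_free.
The series flexibility is Σ Lᵢ/(AᵢEᵢ) = 550/(450×45×10³) + 350/(925×112×10³) = 3.054×10⁻⁵ mm/N.
Hence P = δ_free / Σ(L/AE) = 1.221/3.054×10⁻⁵ = 39.99 kN (compressive).
For the titanium alloy segment, free thermal change = 9.3×10⁻⁶×70×350 = 0.2279 mm and elastic change from P = 39990×350/(925×112×10³) = 0.1351 mm; these oppose, so the net change is 0.0928 mm (segment lengthens).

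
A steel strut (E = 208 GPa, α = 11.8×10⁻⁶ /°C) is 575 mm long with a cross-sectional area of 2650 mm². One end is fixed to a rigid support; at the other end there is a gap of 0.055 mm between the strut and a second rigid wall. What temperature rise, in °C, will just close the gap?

ΔT ≈ 8.11 °C

The gap closes when αΔT L = 0.055 mm, since the strut is still unstressed at that instant.
So ΔT = g/(αL) = 0.055/(11.8×10⁻⁶ × 575) = 8.106 °C.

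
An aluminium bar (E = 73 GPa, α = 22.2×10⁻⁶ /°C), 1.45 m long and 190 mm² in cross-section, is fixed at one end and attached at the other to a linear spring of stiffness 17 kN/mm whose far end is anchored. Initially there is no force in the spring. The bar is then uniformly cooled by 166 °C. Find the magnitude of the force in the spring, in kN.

P ≈ 32.7 kN

If the spring were absent the bar would shorten by αΔT L = 22.2×10⁻⁶ × 166 × 1450 = 5.344 mm.
Let P be the tensile force in the spring. The bar extends elastically by PL/(AE) and the spring stretches by P/k; together these equal δ_free.
P [ L/(AE) + 1/k ] = δ_free → P [ 1450/(190×73×10³) + 1/(17×10³) ] = 5.344.
P = 5.344 / 0.0001634 = 32710 N.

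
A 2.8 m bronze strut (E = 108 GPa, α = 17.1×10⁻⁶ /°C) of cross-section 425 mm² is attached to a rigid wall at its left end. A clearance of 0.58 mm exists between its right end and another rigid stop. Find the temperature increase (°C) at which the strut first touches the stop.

Contact occurs when the free expansion equals the gap: αΔT L = 0.58 mm.
So ΔT = g/(αL) = 0.58/(17.1×10⁻⁶ × 2800) = 12.11 °C.

ΔT ≈ 12.1 °C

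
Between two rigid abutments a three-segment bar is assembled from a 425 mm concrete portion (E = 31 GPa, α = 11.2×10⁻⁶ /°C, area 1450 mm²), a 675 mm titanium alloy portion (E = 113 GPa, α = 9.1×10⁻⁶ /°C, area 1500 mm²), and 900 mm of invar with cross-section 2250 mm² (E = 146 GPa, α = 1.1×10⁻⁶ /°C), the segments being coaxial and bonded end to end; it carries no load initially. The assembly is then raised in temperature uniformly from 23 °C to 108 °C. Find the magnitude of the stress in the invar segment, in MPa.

Free thermal expansion of the whole bar: Σ αᵢΔT Lᵢ = 11.2×10⁻⁶×85×425 + 9.1×10⁻⁶×85×675 + 1.1×10⁻⁶×85×900 = 1.011 mm.
Since the ends are fixed, an axial force P builds up, equal in every segment, with P · Σ Lᵢ/(AᵢEᵢ) = δ_free.
The series flexibility is Σ Lᵢ/(AᵢEᵢ) = 425/(1450×31×10³) + 675/(1500×113×10³) + 900/(2250×146×10³) = 1.618×10⁻⁵ mm/N.
So P = 1.011 / 1.618×10⁻⁵ = 62.49 kN, compressive.
σ_{invar} = P / A = 62490 / 2250 = 27.77 MPa.

σ ≈ 27.8 MPa (compressive)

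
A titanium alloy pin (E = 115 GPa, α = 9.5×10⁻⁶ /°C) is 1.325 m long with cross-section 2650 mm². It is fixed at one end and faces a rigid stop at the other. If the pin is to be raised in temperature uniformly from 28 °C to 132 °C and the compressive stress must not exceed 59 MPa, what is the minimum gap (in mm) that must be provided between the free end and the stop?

g ≈ 0.629 mm

With no wall the pin would lengthen by αΔT L = 9.5×10⁻⁶ × 104 × 1325 = 1.309 mm.
At the allowable stress the elastic shortening the wall may impose is σL/E = 59 × 1325 / (115×10³) = 0.6798 mm.
The gap must absorb the remainder: g_min = 1.309 − 0.6798 = 0.6293 mm.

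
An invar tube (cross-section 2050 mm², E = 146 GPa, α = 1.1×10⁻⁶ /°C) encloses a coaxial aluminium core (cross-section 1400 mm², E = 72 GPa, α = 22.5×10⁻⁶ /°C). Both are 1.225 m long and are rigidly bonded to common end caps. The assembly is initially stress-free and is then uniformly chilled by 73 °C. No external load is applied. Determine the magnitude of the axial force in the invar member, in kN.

P ≈ 118 kN (compressive in the invar)

Equilibrium of a rigid end plate with no external load gives equal and opposite internal forces ±P in the two members. Since α_{aluminium} > α_{invar}, cooling drives the aluminium into tension and the invar into compression.
Equating the net (thermal + elastic) strains gives |α₁ − α₂|·ΔT = P·[1/(A₁E₁) + 1/(A₂E₂)].
|α₁ − α₂|·ΔT = 21.4×10⁻⁶ × 73 = 0.001562.
1/(A₁E₁) + 1/(A₂E₂) = 1/(2050×146×10³) + 1/(1400×72×10³) = 1.326×10⁻⁸ N⁻¹.
So P = 0.001562 / 1.326×10⁻⁸ = 117.8 kN.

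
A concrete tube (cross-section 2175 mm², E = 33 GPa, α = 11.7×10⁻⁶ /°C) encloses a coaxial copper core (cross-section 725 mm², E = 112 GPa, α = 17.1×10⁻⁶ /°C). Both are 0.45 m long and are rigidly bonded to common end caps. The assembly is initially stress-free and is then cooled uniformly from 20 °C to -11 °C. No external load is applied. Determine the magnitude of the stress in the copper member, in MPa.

The copper has the larger α, so on cooling it would change length more than the concrete if both were free. The rigid plates force a common final length, so the copper is put into tension and the concrete into compression, with equal and opposite forces P (no external load).
Equating the net (thermal + elastic) strains gives |α₁ − α₂|·ΔT = P·[1/(A₁E₁) + 1/(A₂E₂)].
|α₁ − α₂|·ΔT = 5.4×10⁻⁶ × 31 = 0.0001674.
1/(A₁E₁) + 1/(A₂E₂) = 1/(2175×33×10³) + 1/(725×112×10³) = 2.625×10⁻⁸ N⁻¹.
P = 0.0001674 / 2.625×10⁻⁸ = 6378 N = 6.378 kN.
σ_{copper} = P/A₂ = 6378/725 = 8.797 MPa, tensile.

σ ≈ 8.8 MPa (tensile)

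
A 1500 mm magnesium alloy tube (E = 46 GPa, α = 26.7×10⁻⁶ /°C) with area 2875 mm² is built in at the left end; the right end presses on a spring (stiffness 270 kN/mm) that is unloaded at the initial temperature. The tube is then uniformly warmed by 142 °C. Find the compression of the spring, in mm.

δ ≈ 1.4 mm

Free thermal expansion: δ_free = αΔT L = 26.7×10⁻⁶ × 142 × 1500 = 5.687 mm.
With a force P in the spring, the elastic change of the tube is PL/(AE) and that of the spring is P/k; compatibility requires their sum to equal δ_free.
P [ L/(AE) + 1/k ] = δ_free → P [ 1500/(2875×46×10³) + 1/(270×10³) ] = 5.687.
P = 5.687 / 1.505×10⁻⁵ = 378000 N.
Spring compression = P/k = 378000/(270×10³) = 1.4 mm.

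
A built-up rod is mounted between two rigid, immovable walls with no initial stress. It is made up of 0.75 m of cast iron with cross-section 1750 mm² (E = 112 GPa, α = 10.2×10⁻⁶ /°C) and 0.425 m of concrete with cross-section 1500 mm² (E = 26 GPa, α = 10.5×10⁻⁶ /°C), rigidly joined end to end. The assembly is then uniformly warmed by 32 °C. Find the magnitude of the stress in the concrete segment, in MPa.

σ ≈ 17.5 MPa (compressive)

Free thermal expansion of the whole bar: Σ αᵢΔT Lᵢ = 10.2×10⁻⁶×32×750 + 10.5×10⁻⁶×32×425 = 0.3876 mm.
Since the ends are fixed, an axial force P builds up, equal in every segment, with P · Σ Lᵢ/(AᵢEᵢ) = δ_free.
Σ Lᵢ/(AᵢEᵢ) = 750/(1750×112×10³) + 425/(1500×26×10³) = 1.472×10⁻⁵ mm/N.
P = 0.3876 / 1.472×10⁻⁵ = 26320 N = 26.32 kN, compressive.
σ_{concrete} = P / A = 26320 / 1500 = 17.55 MPa.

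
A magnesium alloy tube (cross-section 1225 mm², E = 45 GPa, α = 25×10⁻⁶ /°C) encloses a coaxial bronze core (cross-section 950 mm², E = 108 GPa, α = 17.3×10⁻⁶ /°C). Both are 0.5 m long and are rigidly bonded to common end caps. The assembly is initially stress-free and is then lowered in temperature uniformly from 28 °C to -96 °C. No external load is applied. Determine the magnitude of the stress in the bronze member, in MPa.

σ ≈ 36 MPa (compressive)

Both members must finish at the same length. With the larger α, the magnesium alloy tends to over-contract; the plates restrain it, putting the magnesium alloy in tension and the bronze in compression. With no external load the two internal forces are equal and opposite, magnitude P.
Setting the final lengths equal and cancelling L: (α₁ − α₂)ΔT = P/(A₁E₁) + P/(A₂E₂).
|α₁ − α₂|·ΔT = 7.7×10⁻⁶ × 124 = 0.0009548.
1/(A₁E₁) + 1/(A₂E₂) = 1/(1225×45×10³) + 1/(950×108×10³) = 2.789×10⁻⁸ N⁻¹.
P = 0.0009548 / 2.789×10⁻⁸ = 34240 N = 34.24 kN.
σ_{bronze} = P/A₂ = 34240/950 = 36.04 MPa, compressive.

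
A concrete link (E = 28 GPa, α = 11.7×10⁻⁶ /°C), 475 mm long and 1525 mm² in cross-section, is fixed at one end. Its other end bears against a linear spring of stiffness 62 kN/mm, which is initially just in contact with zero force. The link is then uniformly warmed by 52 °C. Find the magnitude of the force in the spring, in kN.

The unrestrained thermal change is αΔT L = 11.7×10⁻⁶ × 52 × 475 = 0.289 mm.
With a force P in the spring, the elastic change of the link is PL/(AE) and that of the spring is P/k; compatibility requires their sum to equal δ_free.
So P = δ_free / [L/(AE) + 1/k] = 0.289 / [ 475/(1525×28×10³) + 1/(62×10³) ].
P = 0.289 / 2.725×10⁻⁵ = 10600 N.

P ≈ 10.6 kN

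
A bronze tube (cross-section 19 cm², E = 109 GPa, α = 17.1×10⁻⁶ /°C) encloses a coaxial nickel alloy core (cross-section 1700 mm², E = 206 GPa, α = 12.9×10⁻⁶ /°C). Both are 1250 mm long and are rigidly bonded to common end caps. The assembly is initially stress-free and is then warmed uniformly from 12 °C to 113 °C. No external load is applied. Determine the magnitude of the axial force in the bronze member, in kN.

Equilibrium of a rigid end plate with no external load gives equal and opposite internal forces ±P in the two members. Since α_{bronze} > α_{nickel alloy}, heating drives the bronze into compression and the nickel alloy into tension.
Compatibility of the two members (thermal + elastic change equal): (α₁ − α₂)ΔT = P·[1/(A₁E₁) + 1/(A₂E₂)].
|α₁ − α₂|·ΔT = 4.2×10⁻⁶ × 101 = 0.0004242.
1/(A₁E₁) + 1/(A₂E₂) = 1/(1900×109×10³) + 1/(1700×206×10³) = 7.684×10⁻⁹ N⁻¹.
So P = 0.0004242 / 7.684×10⁻⁹ = 55.2 kN.

P ≈ 55.2 kN (compressive in the bronze)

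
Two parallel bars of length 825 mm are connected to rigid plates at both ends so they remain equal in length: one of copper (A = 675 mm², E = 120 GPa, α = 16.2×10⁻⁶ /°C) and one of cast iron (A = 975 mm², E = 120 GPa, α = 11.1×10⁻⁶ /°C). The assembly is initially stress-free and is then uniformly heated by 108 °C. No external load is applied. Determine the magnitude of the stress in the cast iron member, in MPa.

Equilibrium of a rigid end plate with no external load gives equal and opposite internal forces ±P in the two members. Since α_{copper} > α_{cast iron}, heating drives the copper into compression and the cast iron into tension.
Equating the net (thermal + elastic) strains gives |α₁ − α₂|·ΔT = P·[1/(A₁E₁) + 1/(A₂E₂)].
|α₁ − α₂|·ΔT = 5.1×10⁻⁶ × 108 = 0.0005508.
1/(A₁E₁) + 1/(A₂E₂) = 1/(675×120×10³) + 1/(975×120×10³) = 2.089×10⁻⁸ N⁻¹.
P = 0.0005508 / 2.089×10⁻⁸ = 26360 N = 26.36 kN.
σ_{cast iron} = P/A₂ = 26360/975 = 27.04 MPa, tensile.

σ ≈ 27 MPa (tensile)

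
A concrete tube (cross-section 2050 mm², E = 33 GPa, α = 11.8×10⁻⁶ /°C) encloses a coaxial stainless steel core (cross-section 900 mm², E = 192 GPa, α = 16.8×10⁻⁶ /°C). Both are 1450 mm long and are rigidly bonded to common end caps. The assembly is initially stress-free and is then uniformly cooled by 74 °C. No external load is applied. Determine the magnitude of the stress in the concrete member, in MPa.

σ ≈ 8.77 MPa (compressive)

The stainless steel has the larger α, so on cooling it would change length more than the concrete if both were free. The rigid plates force a common final length, so the stainless steel is put into tension and the concrete into compression, with equal and opposite forces P (no external load).
Setting the final lengths equal and cancelling L: (α₁ − α₂)ΔT = P/(A₁E₁) + P/(A₂E₂).
|α₁ − α₂|·ΔT = 5×10⁻⁶ × 74 = 0.00037.
1/(A₁E₁) + 1/(A₂E₂) = 1/(2050×33×10³) + 1/(900×192×10³) = 2.057×10⁻⁸ N⁻¹.
So P = 0.00037 / 2.057×10⁻⁸ = 17.99 kN.
σ_{concrete} = P/A₁ = 17990/2050 = 8.775 MPa, compressive.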